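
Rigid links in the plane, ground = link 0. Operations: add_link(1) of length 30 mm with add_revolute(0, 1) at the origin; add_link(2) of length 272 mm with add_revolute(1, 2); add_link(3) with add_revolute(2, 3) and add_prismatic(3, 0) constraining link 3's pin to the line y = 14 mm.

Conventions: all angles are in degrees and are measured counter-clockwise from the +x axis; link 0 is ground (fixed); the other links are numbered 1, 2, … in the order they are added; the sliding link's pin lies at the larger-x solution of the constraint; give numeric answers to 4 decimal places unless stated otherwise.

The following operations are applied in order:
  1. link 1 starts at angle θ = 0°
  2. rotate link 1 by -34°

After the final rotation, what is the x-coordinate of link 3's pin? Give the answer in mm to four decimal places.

geometry: r = 30 mm, L = 272 mm, e = 14 mm; θ starts at 0°
rotate link 1 by -34°: θ ← 0° -34° = -34°
crank pin P = (r cos θ, r sin θ) = (24.871127, -16.775787)
h = r sin θ − e = -16.775787 − 14 = -30.775787
x = r cos θ + √(L² − h²) = 24.871127 + 270.253309 = 295.124436

295.1244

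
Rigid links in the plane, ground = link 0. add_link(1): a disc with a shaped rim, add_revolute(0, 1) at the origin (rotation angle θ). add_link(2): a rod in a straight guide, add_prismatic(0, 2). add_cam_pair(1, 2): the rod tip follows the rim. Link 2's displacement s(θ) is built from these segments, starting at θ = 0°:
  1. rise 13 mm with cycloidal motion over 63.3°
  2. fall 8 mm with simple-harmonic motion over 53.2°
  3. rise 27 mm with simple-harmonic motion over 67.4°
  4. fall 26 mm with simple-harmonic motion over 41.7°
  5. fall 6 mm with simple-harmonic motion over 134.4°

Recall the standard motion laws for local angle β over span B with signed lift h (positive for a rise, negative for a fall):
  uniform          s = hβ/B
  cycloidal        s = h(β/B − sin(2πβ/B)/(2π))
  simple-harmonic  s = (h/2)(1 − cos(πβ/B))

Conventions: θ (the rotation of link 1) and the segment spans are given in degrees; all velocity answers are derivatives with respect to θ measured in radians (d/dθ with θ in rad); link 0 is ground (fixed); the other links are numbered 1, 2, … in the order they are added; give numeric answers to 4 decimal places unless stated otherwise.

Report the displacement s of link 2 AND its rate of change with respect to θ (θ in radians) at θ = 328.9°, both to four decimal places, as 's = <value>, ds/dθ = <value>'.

segment 1 (0° to 63.3°, cycloidal, h = 13) is passed completely: s = 0.0000 + (13) = 13.0000
segment 2 (63.3° to 116.5°, simple-harmonic, h = -8) is passed completely: s = 13.0000 + (-8) = 5.0000
segment 3 (116.5° to 183.9°, simple-harmonic, h = 27) is passed completely: s = 5.0000 + (27) = 32.0000
segment 4 (183.9° to 225.6°, simple-harmonic, h = -26) is passed completely: s = 32.0000 + (-26) = 6.0000
θ = 328.9° falls in segment 5 (225.6° to 360°, simple-harmonic, h = -6): β = 328.9 − 225.6 = 103.3°, B = 134.4°; Δs = -6/2·(1 − cos(π·0.7686)) = -5.2416; s = 6.0000 − 5.2416 = 0.7584
velocity in seg [225.6°–360°] (simple-harmonic), θ in radians: β = 103.3° = 1.8029 rad, B = 134.4° = 2.3457 rad; ds/dθ = (πh/(2B)) sin(πβ/B) = (π·(-6)/(2·2.3457)) sin(π·0.7686) = -2.670275 mm/rad

s = 0.7584, ds/dθ = -2.6703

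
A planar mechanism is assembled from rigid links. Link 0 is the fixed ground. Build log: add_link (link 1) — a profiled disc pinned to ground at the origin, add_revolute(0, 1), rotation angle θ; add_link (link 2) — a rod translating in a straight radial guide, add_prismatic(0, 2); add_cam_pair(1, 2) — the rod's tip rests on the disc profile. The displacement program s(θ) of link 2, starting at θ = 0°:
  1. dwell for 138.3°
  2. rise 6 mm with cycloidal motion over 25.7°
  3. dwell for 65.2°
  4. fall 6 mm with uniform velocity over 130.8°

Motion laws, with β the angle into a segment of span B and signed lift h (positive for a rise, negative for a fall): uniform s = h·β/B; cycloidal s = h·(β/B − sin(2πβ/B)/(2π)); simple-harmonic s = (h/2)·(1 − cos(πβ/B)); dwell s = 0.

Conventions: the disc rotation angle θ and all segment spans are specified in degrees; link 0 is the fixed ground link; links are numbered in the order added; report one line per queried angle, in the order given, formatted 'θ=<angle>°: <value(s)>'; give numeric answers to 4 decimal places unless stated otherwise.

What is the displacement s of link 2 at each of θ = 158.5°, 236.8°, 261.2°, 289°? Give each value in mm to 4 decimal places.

seg 1 [0°–138.3°] dwell: s stays 0.0000
seg 2 [138.3°–164°] cycloidal, h=6: θ=158.5° here. β=20.2, B=25.7. 6·(0.7860 − sin(2π·0.7860)/(2π)) = 5.6466 → s = 5.6466
seg 2 [138.3°–164°] cycloidal, h=6: full span → s += 6 → s = 6.0000
seg 3 [164°–229.2°] dwell: s stays 6.0000
seg 4 [229.2°–360°] uniform, h=-6: θ=236.8° here. β=7.6, B=130.8. -6·7.6/130.8 = -0.3486 → s = 5.6514
seg 4 [229.2°–360°] uniform, h=-6: θ=261.2° here. β=32, B=130.8. -6·32/130.8 = -1.4679 → s = 4.5321
seg 4 [229.2°–360°] uniform, h=-6: θ=289° here. β=59.8, B=130.8. -6·59.8/130.8 = -2.7431 → s = 3.2569

θ=158.5°: 5.6466
θ=236.8°: 5.6514
θ=261.2°: 4.5321
θ=289°: 3.2569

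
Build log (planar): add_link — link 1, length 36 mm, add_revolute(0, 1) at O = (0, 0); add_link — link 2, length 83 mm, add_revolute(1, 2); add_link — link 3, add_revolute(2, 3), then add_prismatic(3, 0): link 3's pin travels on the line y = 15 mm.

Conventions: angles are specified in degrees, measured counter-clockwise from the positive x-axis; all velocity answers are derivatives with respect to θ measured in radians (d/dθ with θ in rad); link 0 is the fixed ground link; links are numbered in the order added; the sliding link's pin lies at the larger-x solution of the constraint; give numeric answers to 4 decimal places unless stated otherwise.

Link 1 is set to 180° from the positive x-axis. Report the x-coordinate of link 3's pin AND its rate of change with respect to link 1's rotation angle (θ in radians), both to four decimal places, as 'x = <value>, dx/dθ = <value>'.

geometry: r = 36 mm, L = 83 mm, e = 15 mm
crank pin P = (r cos θ, r sin θ) = (-36.000000, 0.000000)
h = r sin θ − e = 0.000000 − 15 = -15.000000
x = r cos θ + √(L² − h²) = -36.000000 + 81.633327 = 45.633327
dx/dθ = −r sin θ − h·r cos θ/√(L² − h²) (θ in radians; h = -15.000000) = -6.614945

x = 45.6333, dx/dθ = -6.6149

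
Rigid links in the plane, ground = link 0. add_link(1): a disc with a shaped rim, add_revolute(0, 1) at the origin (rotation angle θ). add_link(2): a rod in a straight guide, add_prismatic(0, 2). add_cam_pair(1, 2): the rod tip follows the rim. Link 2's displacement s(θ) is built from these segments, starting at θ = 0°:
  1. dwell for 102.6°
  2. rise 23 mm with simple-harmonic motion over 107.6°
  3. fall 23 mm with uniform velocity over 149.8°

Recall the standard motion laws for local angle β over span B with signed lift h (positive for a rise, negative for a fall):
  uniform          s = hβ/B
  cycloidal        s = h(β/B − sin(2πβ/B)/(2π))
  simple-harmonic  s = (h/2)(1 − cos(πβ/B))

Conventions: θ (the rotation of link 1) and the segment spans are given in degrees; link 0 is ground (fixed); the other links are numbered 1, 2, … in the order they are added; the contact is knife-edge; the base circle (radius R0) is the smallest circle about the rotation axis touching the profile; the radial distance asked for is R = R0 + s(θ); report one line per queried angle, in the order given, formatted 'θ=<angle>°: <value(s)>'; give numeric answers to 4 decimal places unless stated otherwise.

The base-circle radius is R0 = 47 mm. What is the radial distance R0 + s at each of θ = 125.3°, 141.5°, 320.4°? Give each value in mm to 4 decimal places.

segment 1 (0° to 102.6°, dwell): s unchanged at 0.0000
θ = 125.3° falls in segment 2 (102.6° to 210.2°, simple-harmonic, h = 23): β = 125.3 − 102.6 = 22.7°, B = 107.6°; Δs = 23/2·(1 − cos(π·0.2110)) = 2.4347; s = 0.0000 + 2.4347 = 2.4347
θ = 141.5° falls in segment 2 (102.6° to 210.2°, simple-harmonic, h = 23): β = 141.5 − 102.6 = 38.9°, B = 107.6°; Δs = 23/2·(1 − cos(π·0.3615)) = 6.6534; s = 0.0000 + 6.6534 = 6.6534
segment 2 (102.6° to 210.2°, simple-harmonic, h = 23) is passed completely: s = 0.0000 + (23) = 23.0000
θ = 320.4° falls in segment 3 (210.2° to 360°, uniform, h = -23): β = 320.4 − 210.2 = 110.2°, B = 149.8°; Δs = -23·110.2/149.8 = -16.9199; s = 23.0000 − 16.9199 = 6.0801
θ=125.3°: R = R0 + s = 47 + 2.4347 = 49.4347
θ=141.5°: R = R0 + s = 47 + 6.6534 = 53.6534
θ=320.4°: R = R0 + s = 47 + 6.0801 = 53.0801

θ=125.3°: 49.4347
θ=141.5°: 53.6534
θ=320.4°: 53.0801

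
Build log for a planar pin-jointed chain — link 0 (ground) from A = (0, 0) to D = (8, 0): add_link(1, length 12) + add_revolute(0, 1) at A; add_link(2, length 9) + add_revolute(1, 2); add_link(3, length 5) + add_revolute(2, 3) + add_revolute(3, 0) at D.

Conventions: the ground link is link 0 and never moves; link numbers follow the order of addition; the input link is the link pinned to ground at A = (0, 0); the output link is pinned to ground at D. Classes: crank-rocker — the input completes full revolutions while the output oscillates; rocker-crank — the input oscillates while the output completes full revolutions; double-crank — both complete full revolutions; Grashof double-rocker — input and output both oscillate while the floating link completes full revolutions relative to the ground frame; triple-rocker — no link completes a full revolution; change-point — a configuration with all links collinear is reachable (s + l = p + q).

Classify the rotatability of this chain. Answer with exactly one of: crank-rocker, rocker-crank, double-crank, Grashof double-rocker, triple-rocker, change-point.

lengths: ground=8, input=12, coupler=9, output=5
sorted: s=5 (shortest), l=12 (longest), p+q=17
s + l = 17 vs p + q = 17
s + l = p + q → change-point (collinear configuration reachable)

change-point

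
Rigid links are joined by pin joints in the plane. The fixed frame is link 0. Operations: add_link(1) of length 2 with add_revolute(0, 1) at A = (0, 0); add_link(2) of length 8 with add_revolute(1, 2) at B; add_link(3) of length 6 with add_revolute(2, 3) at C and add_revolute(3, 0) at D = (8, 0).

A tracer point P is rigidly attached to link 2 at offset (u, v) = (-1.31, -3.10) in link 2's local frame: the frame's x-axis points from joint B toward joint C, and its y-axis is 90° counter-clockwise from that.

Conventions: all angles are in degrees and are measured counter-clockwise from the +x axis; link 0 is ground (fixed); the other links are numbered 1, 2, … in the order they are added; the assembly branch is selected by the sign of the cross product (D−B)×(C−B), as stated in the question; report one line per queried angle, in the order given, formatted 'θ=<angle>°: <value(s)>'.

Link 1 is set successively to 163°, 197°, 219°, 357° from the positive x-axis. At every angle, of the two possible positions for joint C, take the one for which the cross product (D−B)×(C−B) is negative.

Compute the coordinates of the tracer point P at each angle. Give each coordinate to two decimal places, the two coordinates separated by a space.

A=(0,0), D=(8.00,0)
θ=163°: B = A + 2.00·(cos163°, sin163°) = (-1.9126, 0.5847)
θ=163°: |BD| = 9.9298
θ=163°: circle(B,8.00) ∩ circle(D,6.00): a=6.3748, h=4.8334
θ=163°:   candidates: C₊=(4.7358,5.0344) cross=47.995; C₋=(4.1665,-4.6157) cross=-47.995
θ=163°:   branch - wants cross < 0 → take C=(4.1665,-4.6157) (cross=-47.995)
θ=163°: ex = (C−B)/|BC| = (0.7599,-0.6501); ey = (0.6501,0.7599)
θ=163°: P = B + -1.31·ex + -3.10·ey = (-4.9232,-0.9193)
θ=197°: B = A + 2.00·(cos197°, sin197°) = (-1.9126, -0.5847)
θ=197°: |BD| = 9.9298
θ=197°: circle(B,8.00) ∩ circle(D,6.00): a=6.3748, h=4.8334
θ=197°:   candidates: C₊=(4.1665,4.6157) cross=47.995; C₋=(4.7358,-5.0344) cross=-47.995
θ=197°:   branch - wants cross < 0 → take C=(4.7358,-5.0344) (cross=-47.995)
θ=197°: ex = (C−B)/|BC| = (0.8310,-0.5562); ey = (0.5562,0.8310)
θ=197°: P = B + -1.31·ex + -3.10·ey = (-4.7255,-2.4324)
θ=219°: B = A + 2.00·(cos219°, sin219°) = (-1.5543, -1.2586)
θ=219°: |BD| = 9.6368
θ=219°: circle(B,8.00) ∩ circle(D,6.00): a=6.2712, h=4.9671
θ=219°:   candidates: C₊=(4.0144,4.4850) cross=47.867; C₋=(5.3119,-5.3642) cross=-47.867
θ=219°:   branch - wants cross < 0 → take C=(5.3119,-5.3642) (cross=-47.867)
θ=219°: ex = (C−B)/|BC| = (0.8583,-0.5132); ey = (0.5132,0.8583)
θ=219°: P = B + -1.31·ex + -3.10·ey = (-4.2695,-3.2470)
θ=357°: B = A + 2.00·(cos357°, sin357°) = (1.9973, -0.1047)
θ=357°: |BD| = 6.0037
θ=357°: circle(B,8.00) ∩ circle(D,6.00): a=5.3337, h=5.9625
θ=357°:   candidates: C₊=(7.2262,5.9499) cross=35.797; C₋=(7.4341,-5.9733) cross=-35.797
θ=357°:   branch - wants cross < 0 → take C=(7.4341,-5.9733) (cross=-35.797)
θ=357°: ex = (C−B)/|BC| = (0.6796,-0.7336); ey = (0.7336,0.6796)
θ=357°: P = B + -1.31·ex + -3.10·ey = (-1.1671,-1.2505)

θ=163°: -4.92 -0.92
θ=197°: -4.73 -2.43
θ=219°: -4.27 -3.25
θ=357°: -1.17 -1.25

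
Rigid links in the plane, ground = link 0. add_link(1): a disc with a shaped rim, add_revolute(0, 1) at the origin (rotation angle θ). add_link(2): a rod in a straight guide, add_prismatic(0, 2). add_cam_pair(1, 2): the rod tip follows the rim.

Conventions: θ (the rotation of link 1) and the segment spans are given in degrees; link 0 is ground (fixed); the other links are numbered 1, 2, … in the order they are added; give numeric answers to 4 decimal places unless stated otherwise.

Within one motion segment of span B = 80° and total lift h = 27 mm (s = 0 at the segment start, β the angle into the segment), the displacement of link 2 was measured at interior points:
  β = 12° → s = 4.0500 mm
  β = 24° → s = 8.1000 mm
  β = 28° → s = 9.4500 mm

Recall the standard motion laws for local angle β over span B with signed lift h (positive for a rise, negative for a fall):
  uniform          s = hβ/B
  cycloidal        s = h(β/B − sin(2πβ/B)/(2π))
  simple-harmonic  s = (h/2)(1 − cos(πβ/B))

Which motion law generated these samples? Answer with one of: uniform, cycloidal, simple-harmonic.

candidates at β/B = r: uniform s = h·r (linear in β); cycloidal s = h·(r − sin(2πr)/(2π)); simple-harmonic s = (h/2)(1 − cos(πr))
β=12°: printed 4.0500 | uniform 4.0500, cycloidal 0.5735, simple-harmonic 1.4714
β=24°: printed 8.1000 | uniform 8.1000, cycloidal 4.0131, simple-harmonic 5.5649
β=28°: printed 9.4500 | uniform 9.4500, cycloidal 5.9735, simple-harmonic 7.3711
only one law matches every sample → uniform

uniform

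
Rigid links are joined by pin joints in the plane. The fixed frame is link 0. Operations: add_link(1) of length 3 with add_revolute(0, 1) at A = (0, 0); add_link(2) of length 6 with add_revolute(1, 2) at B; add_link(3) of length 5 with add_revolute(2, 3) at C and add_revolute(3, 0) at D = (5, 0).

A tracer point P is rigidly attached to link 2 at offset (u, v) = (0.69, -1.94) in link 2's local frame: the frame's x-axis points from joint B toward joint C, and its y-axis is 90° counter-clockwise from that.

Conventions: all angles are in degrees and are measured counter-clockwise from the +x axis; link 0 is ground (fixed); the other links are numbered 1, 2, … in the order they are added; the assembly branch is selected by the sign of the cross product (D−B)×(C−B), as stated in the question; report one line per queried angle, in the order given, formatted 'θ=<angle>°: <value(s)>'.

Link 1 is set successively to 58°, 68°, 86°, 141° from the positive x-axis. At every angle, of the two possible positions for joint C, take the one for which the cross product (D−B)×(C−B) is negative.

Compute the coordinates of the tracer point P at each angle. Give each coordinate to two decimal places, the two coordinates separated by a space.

A=(0,0), D=(5.00,0)
θ=58°: B = A + 3.00·(cos58°, sin58°) = (1.5898, 2.5441)
θ=58°: |BD| = 4.2547
θ=58°: circle(B,6.00) ∩ circle(D,5.00): a=3.4200, h=4.9298
θ=58°:   candidates: C₊=(7.2789,4.4505) cross=20.975; C₋=(1.3831,-3.4523) cross=-20.975
θ=58°:   branch - wants cross < 0 → take C=(1.3831,-3.4523) (cross=-20.975)
θ=58°: ex = (C−B)/|BC| = (-0.0344,-0.9994); ey = (0.9994,-0.0344)
θ=58°: P = B + 0.69·ex + -1.94·ey = (-0.3729,1.9214)
θ=68°: B = A + 3.00·(cos68°, sin68°) = (1.1238, 2.7816)
θ=68°: |BD| = 4.7709
θ=68°: circle(B,6.00) ∩ circle(D,5.00): a=3.5383, h=4.8457
θ=68°:   candidates: C₊=(6.8237,4.6556) cross=23.118; C₋=(1.1734,-3.2182) cross=-23.118
θ=68°:   branch - wants cross < 0 → take C=(1.1734,-3.2182) (cross=-23.118)
θ=68°: ex = (C−B)/|BC| = (0.0083,-1.0000); ey = (1.0000,0.0083)
θ=68°: P = B + 0.69·ex + -1.94·ey = (-0.8104,2.0755)
θ=86°: B = A + 3.00·(cos86°, sin86°) = (0.2093, 2.9927)
θ=86°: |BD| = 5.6487
θ=86°: circle(B,6.00) ∩ circle(D,5.00): a=3.7980, h=4.6449
θ=86°:   candidates: C₊=(5.8913,4.9199) cross=26.237; C₋=(0.9695,-2.9589) cross=-26.237
θ=86°:   branch - wants cross < 0 → take C=(0.9695,-2.9589) (cross=-26.237)
θ=86°: ex = (C−B)/|BC| = (0.1267,-0.9919); ey = (0.9919,0.1267)
θ=86°: P = B + 0.69·ex + -1.94·ey = (-1.6277,2.0624)
θ=141°: B = A + 3.00·(cos141°, sin141°) = (-2.3314, 1.8880)
θ=141°: |BD| = 7.5706
θ=141°: circle(B,6.00) ∩ circle(D,5.00): a=4.5118, h=3.9552
θ=141°:   candidates: C₊=(3.0242,4.5930) cross=29.943; C₋=(1.0515,-3.0674) cross=-29.943
θ=141°:   branch - wants cross < 0 → take C=(1.0515,-3.0674) (cross=-29.943)
θ=141°: ex = (C−B)/|BC| = (0.5638,-0.8259); ey = (0.8259,0.5638)
θ=141°: P = B + 0.69·ex + -1.94·ey = (-3.5446,0.2243)

θ=58°: -0.37 1.92
θ=68°: -0.81 2.08
θ=86°: -1.63 2.06
θ=141°: -3.54 0.22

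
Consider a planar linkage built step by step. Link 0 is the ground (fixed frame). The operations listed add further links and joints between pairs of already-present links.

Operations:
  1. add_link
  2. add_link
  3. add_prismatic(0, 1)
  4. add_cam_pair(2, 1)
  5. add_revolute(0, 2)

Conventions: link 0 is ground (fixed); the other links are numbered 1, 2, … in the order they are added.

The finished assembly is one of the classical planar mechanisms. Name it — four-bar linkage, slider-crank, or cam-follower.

links: 3 (incl. ground); joints: 1 revolute, 1 prismatic, 1 higher (cam) pair, forming one closed loop
3 links, revolute + prismatic + higher pair in one loop → cam-follower

cam-follower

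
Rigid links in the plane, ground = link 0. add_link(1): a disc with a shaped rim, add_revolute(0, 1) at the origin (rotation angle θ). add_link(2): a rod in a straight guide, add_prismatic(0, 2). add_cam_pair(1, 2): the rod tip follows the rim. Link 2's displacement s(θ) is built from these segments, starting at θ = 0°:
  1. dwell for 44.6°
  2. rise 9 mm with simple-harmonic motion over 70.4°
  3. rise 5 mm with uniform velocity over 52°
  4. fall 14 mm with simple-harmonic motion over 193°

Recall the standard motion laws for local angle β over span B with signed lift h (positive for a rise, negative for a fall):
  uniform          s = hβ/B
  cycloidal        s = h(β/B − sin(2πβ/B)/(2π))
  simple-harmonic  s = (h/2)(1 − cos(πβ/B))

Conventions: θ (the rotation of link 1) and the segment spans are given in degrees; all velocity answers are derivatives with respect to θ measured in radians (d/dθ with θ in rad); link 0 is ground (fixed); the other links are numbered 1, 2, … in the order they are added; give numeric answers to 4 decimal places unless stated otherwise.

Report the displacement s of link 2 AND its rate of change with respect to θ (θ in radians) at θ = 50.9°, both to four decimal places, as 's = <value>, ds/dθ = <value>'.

segment 1 (0° to 44.6°, dwell): s unchanged at 0.0000
θ = 50.9° falls in segment 2 (44.6° to 115°, simple-harmonic, h = 9): β = 50.9 − 44.6 = 6.3°, B = 70.4°; Δs = 9/2·(1 − cos(π·0.0895)) = 0.1767; s = 0.0000 + 0.1767 = 0.1767
velocity in seg [44.6°–115°] (simple-harmonic), θ in radians: β = 6.3° = 0.1100 rad, B = 70.4° = 1.2287 rad; ds/dθ = (πh/(2B)) sin(πβ/B) = (π·9/(2·1.2287)) sin(π·0.0895) = 3.192229 mm/rad

s = 0.1767, ds/dθ = 3.1922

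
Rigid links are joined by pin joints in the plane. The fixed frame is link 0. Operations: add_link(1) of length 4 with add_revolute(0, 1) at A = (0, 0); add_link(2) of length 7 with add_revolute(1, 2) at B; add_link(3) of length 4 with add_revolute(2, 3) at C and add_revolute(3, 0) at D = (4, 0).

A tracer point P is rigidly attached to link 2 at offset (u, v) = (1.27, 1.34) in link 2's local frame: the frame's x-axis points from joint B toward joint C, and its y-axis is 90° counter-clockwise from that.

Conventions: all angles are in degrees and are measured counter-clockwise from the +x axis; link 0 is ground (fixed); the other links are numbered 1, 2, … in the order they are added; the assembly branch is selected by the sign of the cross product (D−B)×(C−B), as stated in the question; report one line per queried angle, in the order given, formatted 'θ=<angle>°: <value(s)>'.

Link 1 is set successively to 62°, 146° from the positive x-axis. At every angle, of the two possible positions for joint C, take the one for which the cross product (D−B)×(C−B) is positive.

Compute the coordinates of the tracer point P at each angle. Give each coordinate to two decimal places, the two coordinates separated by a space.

A=(0,0), D=(4.00,0)
θ=62°: B = A + 4.00·(cos62°, sin62°) = (1.8779, 3.5318)
θ=62°: |BD| = 4.1203
θ=62°: circle(B,7.00) ∩ circle(D,4.00): a=6.0647, h=3.4956
θ=62°:   candidates: C₊=(7.9978,0.1337) cross=14.403; C₋=(2.0051,-3.4671) cross=-14.403
θ=62°:   branch + wants cross > 0 → take C=(7.9978,0.1337) (cross=14.403)
θ=62°: ex = (C−B)/|BC| = (0.8743,-0.4854); ey = (0.4854,0.8743)
θ=62°: P = B + 1.27·ex + 1.34·ey = (3.6387,4.0868)
θ=146°: B = A + 4.00·(cos146°, sin146°) = (-3.3162, 2.2368)
θ=146°: |BD| = 7.6504
θ=146°: circle(B,7.00) ∩ circle(D,4.00): a=5.9820, h=3.6354
θ=146°:   candidates: C₊=(3.4673,3.9644) cross=27.812; C₋=(1.3415,-2.9887) cross=-27.812
θ=146°:   branch + wants cross > 0 → take C=(3.4673,3.9644) (cross=27.812)
θ=146°: ex = (C−B)/|BC| = (0.9691,0.2468); ey = (-0.2468,0.9691)
θ=146°: P = B + 1.27·ex + 1.34·ey = (-2.4161,3.8488)

θ=62°: 3.64 4.09
θ=146°: -2.42 3.85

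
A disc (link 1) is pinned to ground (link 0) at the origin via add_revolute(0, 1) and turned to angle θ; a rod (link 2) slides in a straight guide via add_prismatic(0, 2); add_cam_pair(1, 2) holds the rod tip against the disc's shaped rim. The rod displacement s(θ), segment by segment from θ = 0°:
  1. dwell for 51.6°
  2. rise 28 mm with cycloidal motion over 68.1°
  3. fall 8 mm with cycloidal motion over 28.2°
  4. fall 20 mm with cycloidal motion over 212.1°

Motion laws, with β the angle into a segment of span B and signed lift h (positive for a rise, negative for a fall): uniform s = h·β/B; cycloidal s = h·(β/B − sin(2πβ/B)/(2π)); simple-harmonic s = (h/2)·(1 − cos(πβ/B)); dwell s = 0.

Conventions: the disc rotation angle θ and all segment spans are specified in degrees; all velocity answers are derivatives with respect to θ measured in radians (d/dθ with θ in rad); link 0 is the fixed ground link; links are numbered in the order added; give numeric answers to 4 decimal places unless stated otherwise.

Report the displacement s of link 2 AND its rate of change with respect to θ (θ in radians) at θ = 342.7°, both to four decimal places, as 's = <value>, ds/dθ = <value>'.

segment 1 (0° to 51.6°, dwell): s unchanged at 0.0000
segment 2 (51.6° to 119.7°, cycloidal, h = 28) is passed completely: s = 0.0000 + (28) = 28.0000
segment 3 (119.7° to 147.9°, cycloidal, h = -8) is passed completely: s = 28.0000 + (-8) = 20.0000
θ = 342.7° falls in segment 4 (147.9° to 360°, cycloidal, h = -20): β = 342.7 − 147.9 = 194.8°, B = 212.1°; Δs = -20·(0.9184 − sin(2π·0.9184)/(2π)) = -19.9295; s = 20.0000 − 19.9295 = 0.0705
velocity in seg [147.9°–360°] (cycloidal), θ in radians: β = 194.8° = 3.3999 rad, B = 212.1° = 3.7018 rad; ds/dθ = (h/B)(1 − cos(2πβ/B)) = ((-20)/3.7018)(1 − cos(2π·0.9184)) = -0.694107 mm/rad

s = 0.0705, ds/dθ = -0.6941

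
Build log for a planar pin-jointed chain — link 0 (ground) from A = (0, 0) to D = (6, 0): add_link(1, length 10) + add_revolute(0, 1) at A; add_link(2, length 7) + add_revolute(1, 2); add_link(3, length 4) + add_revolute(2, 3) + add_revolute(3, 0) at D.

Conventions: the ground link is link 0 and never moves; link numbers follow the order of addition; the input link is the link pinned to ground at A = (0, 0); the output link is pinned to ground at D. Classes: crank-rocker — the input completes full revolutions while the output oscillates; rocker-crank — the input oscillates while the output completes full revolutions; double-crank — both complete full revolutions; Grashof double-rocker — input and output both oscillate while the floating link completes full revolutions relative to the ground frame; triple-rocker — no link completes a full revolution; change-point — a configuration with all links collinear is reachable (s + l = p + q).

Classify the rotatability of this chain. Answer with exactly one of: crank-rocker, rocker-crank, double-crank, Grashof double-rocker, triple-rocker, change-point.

lengths: ground=6, input=10, coupler=7, output=4
sorted: s=4 (shortest), l=10 (longest), p+q=13
s + l = 14 vs p + q = 13
s + l > p + q → non-Grashof → no link fully rotates → triple-rocker

triple-rocker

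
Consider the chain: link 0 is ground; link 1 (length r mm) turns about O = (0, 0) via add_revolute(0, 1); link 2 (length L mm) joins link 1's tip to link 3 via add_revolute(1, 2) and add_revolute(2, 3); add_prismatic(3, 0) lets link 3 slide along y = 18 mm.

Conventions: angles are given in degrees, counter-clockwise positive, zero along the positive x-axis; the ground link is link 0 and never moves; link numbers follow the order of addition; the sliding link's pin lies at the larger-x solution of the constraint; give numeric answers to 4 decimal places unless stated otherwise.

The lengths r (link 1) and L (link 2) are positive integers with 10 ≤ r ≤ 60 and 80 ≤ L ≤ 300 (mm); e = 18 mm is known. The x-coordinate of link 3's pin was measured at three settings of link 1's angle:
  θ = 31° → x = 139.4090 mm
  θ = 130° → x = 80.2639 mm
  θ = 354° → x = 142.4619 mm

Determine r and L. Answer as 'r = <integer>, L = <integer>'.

constraint per measurement: (x − r cos θ)² + (r sin θ − e)² = L²
subtracting the θ₁ and θ₂ equations cancels the r² and L² terms:
r = (x₁² − x₂²) / (2[(x₁cos θ₁ + e sin θ₁) − (x₂cos θ₂ + e sin θ₂)]) = 39.0000 → r = 39
L² = (x₁ − r cos θ₁)² + (r sin θ₁ − e)² = 11236.0026 → L = 106.0000 → L = 106
check at θ₃=354°: x = 142.4619 (printed 142.4619) ✓

r = 39, L = 106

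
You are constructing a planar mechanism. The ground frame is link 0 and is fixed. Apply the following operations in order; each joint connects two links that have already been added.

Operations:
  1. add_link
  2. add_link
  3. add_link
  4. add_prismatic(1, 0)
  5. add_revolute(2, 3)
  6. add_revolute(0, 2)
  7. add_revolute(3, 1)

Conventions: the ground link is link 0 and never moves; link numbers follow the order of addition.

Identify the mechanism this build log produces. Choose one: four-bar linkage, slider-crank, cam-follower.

links: 4 (incl. ground); joints: 3 revolute, 1 prismatic, 0 higher (cam) pair, forming one closed loop
4 links, 3 revolutes + 1 prismatic in one loop → slider-crank

slider-crank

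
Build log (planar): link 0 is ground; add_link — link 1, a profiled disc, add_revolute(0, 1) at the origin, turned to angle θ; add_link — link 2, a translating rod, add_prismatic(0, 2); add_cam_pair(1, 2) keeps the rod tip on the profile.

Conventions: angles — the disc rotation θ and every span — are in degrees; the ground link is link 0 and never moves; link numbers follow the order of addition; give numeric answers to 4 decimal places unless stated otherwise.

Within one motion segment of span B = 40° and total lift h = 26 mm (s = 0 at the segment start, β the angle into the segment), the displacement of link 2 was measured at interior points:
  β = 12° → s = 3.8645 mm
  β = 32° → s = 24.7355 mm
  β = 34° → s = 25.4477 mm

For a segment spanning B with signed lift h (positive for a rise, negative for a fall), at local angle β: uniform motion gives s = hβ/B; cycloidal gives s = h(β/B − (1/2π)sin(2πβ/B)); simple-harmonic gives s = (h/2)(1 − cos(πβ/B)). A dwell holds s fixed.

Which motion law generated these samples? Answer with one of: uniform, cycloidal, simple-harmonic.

candidates at β/B = r: uniform s = h·r (linear in β); cycloidal s = h·(r − sin(2πr)/(2π)); simple-harmonic s = (h/2)(1 − cos(πr))
β=12°: printed 3.8645 | uniform 7.8000, cycloidal 3.8645, simple-harmonic 5.3588
β=32°: printed 24.7355 | uniform 20.8000, cycloidal 24.7355, simple-harmonic 23.5172
β=34°: printed 25.4477 | uniform 22.1000, cycloidal 25.4477, simple-harmonic 24.5831
only one law matches every sample → cycloidal

cycloidal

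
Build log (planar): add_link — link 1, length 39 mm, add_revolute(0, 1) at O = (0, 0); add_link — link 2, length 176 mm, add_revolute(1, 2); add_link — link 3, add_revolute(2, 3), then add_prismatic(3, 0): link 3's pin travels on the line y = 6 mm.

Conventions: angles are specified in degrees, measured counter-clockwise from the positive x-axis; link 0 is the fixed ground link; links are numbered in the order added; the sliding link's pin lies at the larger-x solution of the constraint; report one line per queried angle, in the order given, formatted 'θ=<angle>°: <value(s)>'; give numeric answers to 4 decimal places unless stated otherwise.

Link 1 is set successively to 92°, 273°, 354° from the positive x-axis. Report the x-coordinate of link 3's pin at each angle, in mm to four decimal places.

geometry: r = 39 mm, L = 176 mm, e = 6 mm
θ=92°: crank pin P = (r cos θ, r sin θ) = (-1.361080, 38.976242)
θ=92°: h = r sin θ − e = 38.976242 − 6 = 32.976242
θ=92°: x = r cos θ + √(L² − h²) = -1.361080 + 172.883103 = 171.522023
θ=273°: crank pin P = (r cos θ, r sin θ) = (2.041102, -38.946552)
θ=273°: h = r sin θ − e = -38.946552 − 6 = -44.946552
θ=273°: x = r cos θ + √(L² − h²) = 2.041102 + 170.164060 = 172.205163
θ=354°: crank pin P = (r cos θ, r sin θ) = (38.786354, -4.076610)
θ=354°: h = r sin θ − e = -4.076610 − 6 = -10.076610
θ=354°: x = r cos θ + √(L² − h²) = 38.786354 + 175.711303 = 214.497657

θ=92°: 171.5220
θ=273°: 172.2052
θ=354°: 214.4977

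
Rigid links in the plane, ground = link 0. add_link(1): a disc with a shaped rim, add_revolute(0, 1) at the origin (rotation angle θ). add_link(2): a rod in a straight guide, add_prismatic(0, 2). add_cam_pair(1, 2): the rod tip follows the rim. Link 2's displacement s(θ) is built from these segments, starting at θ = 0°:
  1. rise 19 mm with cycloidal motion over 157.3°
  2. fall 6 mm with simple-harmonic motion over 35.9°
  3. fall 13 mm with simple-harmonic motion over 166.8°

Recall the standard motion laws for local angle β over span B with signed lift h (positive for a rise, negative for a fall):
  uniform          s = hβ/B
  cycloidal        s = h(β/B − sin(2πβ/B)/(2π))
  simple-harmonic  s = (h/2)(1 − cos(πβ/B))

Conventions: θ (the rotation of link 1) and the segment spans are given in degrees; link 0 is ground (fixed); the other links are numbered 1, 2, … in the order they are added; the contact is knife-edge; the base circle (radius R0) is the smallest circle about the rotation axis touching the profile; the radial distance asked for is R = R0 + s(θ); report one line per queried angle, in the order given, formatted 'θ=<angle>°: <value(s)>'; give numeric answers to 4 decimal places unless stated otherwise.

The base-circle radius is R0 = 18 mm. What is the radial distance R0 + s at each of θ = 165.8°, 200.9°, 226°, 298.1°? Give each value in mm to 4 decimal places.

segment 1 (0° to 157.3°, cycloidal, h = 19) is passed completely: s = 0.0000 + (19) = 19.0000
θ = 165.8° falls in segment 2 (157.3° to 193.2°, simple-harmonic, h = -6): β = 165.8 − 157.3 = 8.5°, B = 35.9°; Δs = -6/2·(1 − cos(π·0.2368)) = -0.7924; s = 19.0000 − 0.7924 = 18.2076
segment 2 (157.3° to 193.2°, simple-harmonic, h = -6) is passed completely: s = 19.0000 + (-6) = 13.0000
θ = 200.9° falls in segment 3 (193.2° to 360°, simple-harmonic, h = -13): β = 200.9 − 193.2 = 7.7°, B = 166.8°; Δs = -13/2·(1 − cos(π·0.0462)) = -0.0682; s = 13.0000 − 0.0682 = 12.9318
θ = 226° falls in segment 3 (193.2° to 360°, simple-harmonic, h = -13): β = 226 − 193.2 = 32.8°, B = 166.8°; Δs = -13/2·(1 − cos(π·0.1966)) = -1.2014; s = 13.0000 − 1.2014 = 11.7986
θ = 298.1° falls in segment 3 (193.2° to 360°, simple-harmonic, h = -13): β = 298.1 − 193.2 = 104.9°, B = 166.8°; Δs = -13/2·(1 − cos(π·0.6289)) = -9.0608; s = 13.0000 − 9.0608 = 3.9392
θ=165.8°: R = R0 + s = 18 + 18.2076 = 36.2076
θ=200.9°: R = R0 + s = 18 + 12.9318 = 30.9318
θ=226°: R = R0 + s = 18 + 11.7986 = 29.7986
θ=298.1°: R = R0 + s = 18 + 3.9392 = 21.9392

θ=165.8°: 36.2076
θ=200.9°: 30.9318
θ=226°: 29.7986
θ=298.1°: 21.9392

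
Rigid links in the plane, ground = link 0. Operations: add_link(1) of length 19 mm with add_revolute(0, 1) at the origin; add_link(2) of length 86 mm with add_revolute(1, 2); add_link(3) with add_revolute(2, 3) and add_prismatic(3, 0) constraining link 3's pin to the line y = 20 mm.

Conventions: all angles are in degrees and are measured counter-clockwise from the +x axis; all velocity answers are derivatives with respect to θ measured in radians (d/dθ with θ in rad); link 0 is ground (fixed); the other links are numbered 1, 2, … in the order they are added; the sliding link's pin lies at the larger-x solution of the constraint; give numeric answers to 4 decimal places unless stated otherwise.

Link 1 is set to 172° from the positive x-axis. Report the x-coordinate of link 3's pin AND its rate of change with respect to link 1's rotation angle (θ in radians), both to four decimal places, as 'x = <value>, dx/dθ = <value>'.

geometry: r = 19 mm, L = 86 mm, e = 20 mm
crank pin P = (r cos θ, r sin θ) = (-18.815093, 2.644289)
h = r sin θ − e = 2.644289 − 20 = -17.355711
x = r cos θ + √(L² − h²) = -18.815093 + 84.230513 = 65.415420
dx/dθ = −r sin θ − h·r cos θ/√(L² − h²) (θ in radians; h = -17.355711) = -6.521142

x = 65.4154, dx/dθ = -6.5211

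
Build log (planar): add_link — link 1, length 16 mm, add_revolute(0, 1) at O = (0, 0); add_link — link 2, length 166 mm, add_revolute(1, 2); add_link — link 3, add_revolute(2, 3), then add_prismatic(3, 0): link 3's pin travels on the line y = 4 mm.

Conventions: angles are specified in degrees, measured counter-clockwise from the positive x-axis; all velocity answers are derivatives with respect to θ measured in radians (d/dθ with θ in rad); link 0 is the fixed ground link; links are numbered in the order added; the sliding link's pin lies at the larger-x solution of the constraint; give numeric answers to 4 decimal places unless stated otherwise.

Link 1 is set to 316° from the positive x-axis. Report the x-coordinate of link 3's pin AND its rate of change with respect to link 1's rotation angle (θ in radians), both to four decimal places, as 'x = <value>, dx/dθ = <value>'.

geometry: r = 16 mm, L = 166 mm, e = 4 mm
crank pin P = (r cos θ, r sin θ) = (11.509437, -11.114534)
h = r sin θ − e = -11.114534 − 4 = -15.114534
x = r cos θ + √(L² − h²) = 11.509437 + 165.310468 = 176.819905
dx/dθ = −r sin θ − h·r cos θ/√(L² − h²) (θ in radians; h = -15.114534) = 12.166856

x = 176.8199, dx/dθ = 12.1669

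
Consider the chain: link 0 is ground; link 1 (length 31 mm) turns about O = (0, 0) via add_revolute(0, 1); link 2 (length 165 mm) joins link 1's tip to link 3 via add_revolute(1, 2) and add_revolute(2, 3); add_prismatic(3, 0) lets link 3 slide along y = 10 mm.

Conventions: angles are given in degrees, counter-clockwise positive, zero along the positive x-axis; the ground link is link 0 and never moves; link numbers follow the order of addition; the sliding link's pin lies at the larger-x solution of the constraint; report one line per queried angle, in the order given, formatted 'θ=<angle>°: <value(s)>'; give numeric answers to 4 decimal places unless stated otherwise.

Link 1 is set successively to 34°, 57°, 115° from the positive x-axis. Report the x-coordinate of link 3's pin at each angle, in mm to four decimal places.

geometry: r = 31 mm, L = 165 mm, e = 10 mm
θ=34°: crank pin P = (r cos θ, r sin θ) = (25.700165, 17.334980)
θ=34°: h = r sin θ − e = 17.334980 − 10 = 7.334980
θ=34°: x = r cos θ + √(L² − h²) = 25.700165 + 164.836883 = 190.537048
θ=57°: crank pin P = (r cos θ, r sin θ) = (16.883810, 25.998788)
θ=57°: h = r sin θ − e = 25.998788 − 10 = 15.998788
θ=57°: x = r cos θ + √(L² − h²) = 16.883810 + 164.222528 = 181.106338
θ=115°: crank pin P = (r cos θ, r sin θ) = (-13.101166, 28.095541)
θ=115°: h = r sin θ − e = 28.095541 − 10 = 18.095541
θ=115°: x = r cos θ + √(L² − h²) = -13.101166 + 164.004730 = 150.903564

θ=34°: 190.5370
θ=57°: 181.1063
θ=115°: 150.9036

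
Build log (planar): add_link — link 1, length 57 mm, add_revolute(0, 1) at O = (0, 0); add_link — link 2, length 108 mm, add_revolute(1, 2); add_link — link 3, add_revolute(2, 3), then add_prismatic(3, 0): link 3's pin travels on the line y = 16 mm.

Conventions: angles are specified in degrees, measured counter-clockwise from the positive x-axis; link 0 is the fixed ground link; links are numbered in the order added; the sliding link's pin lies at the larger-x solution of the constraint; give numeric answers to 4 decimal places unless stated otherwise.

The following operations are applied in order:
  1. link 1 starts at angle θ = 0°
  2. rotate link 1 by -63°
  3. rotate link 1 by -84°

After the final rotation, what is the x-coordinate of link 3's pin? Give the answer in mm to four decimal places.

geometry: r = 57 mm, L = 108 mm, e = 16 mm; θ starts at 0°
rotate link 1 by -63°: θ ← 0° -63° = -63°
rotate link 1 by -84°: θ ← -63° -84° = -147°
crank pin P = (r cos θ, r sin θ) = (-47.804222, -31.044425)
h = r sin θ − e = -31.044425 − 16 = -47.044425
x = r cos θ + √(L² − h²) = -47.804222 + 97.215339 = 49.411116

49.4111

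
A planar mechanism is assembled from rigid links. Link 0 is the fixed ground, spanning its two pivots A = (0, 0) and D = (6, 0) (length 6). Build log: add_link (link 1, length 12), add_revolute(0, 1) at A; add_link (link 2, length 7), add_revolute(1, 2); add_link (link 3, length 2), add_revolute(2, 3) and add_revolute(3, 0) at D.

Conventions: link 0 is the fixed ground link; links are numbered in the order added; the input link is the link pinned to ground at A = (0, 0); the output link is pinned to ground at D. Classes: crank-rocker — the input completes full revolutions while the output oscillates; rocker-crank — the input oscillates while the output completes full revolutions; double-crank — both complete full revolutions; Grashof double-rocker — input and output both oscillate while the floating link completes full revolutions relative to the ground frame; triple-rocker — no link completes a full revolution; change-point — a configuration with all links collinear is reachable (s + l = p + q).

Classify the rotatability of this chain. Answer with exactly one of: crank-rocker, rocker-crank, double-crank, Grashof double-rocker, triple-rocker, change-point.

lengths: ground=6, input=12, coupler=7, output=2
sorted: s=2 (shortest), l=12 (longest), p+q=13
s + l = 14 vs p + q = 13
s + l > p + q → non-Grashof → no link fully rotates → triple-rocker

triple-rocker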